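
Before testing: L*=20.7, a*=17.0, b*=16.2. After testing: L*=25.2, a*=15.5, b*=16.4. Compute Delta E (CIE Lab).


Delta E = 4.75


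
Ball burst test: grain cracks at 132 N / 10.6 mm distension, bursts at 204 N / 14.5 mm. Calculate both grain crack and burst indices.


Crack index = 12.5 N/mm
Burst index = 14.1 N/mm

Crack index = 132 / 10.6 = 12.5 N/mm
Burst index = 204 / 14.5 = 14.1 N/mm


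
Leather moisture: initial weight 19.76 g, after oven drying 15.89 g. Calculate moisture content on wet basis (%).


19.6%

Moisture = 19.76 - 15.89 = 3.87 g
MC = 3.87 / 19.76 x 100 = 19.6%


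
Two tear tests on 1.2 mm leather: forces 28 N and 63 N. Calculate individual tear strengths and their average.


Tear 1 = 28 / 1.2 = 23.3 N/mm
Tear 2 = 63 / 1.2 = 52.5 N/mm
Average = (23.3 + 52.5) / 2 = 37.9 N/mm


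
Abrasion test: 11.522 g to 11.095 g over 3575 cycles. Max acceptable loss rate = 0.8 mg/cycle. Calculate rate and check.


Rate = 0.119 mg/cycle
Passes: Yes

Loss = 11.522 - 11.095 = 0.427 g
Rate = 0.427 g / 3575 cycles x 1000 = 0.119 mg/cycle
Max = 0.8 mg/cycle
Passes: Yes


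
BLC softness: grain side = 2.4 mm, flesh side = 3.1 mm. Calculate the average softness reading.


2.75 mm

Average = (2.4 + 3.1) / 2
Average = 2.75 mm


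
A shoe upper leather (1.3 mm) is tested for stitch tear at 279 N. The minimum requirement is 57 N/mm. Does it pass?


STS = 214.6 N/mm
Passes: Yes


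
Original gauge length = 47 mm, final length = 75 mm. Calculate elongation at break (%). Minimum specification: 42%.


Elongation = 59.6%
Meets spec: Yes

Extension = 75 - 47 = 28 mm
Elongation = 28 / 47 x 100 = 59.6%
Minimum required: 42%
Meets specification: Yes


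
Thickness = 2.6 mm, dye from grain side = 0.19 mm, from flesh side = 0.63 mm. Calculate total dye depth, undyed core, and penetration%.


Total dyed = 0.82 mm
Undyed core = 1.78 mm
Penetration = 31.5%


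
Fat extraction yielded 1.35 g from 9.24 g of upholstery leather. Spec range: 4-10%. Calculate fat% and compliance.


Fat% = 1.35 / 9.24 x 100 = 14.6%
Spec range: 4-10%
Compliant: No


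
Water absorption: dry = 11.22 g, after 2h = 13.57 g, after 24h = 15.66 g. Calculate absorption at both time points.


WA (2h) = (13.57 - 11.22) / 11.22 x 100 = 20.9%
WA (24h) = (15.66 - 11.22) / 11.22 x 100 = 39.6%


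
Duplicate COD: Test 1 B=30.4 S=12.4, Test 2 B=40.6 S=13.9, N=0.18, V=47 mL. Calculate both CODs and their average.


COD1 = 551.5 mg/L
COD2 = 818.0 mg/L
Average = 684.8 mg/L


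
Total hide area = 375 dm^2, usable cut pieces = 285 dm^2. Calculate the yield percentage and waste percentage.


Yield = 76.0%
Waste = 24.0%

Yield = 285 / 375 x 100 = 76.0%
Waste = 375 - 285 = 90 dm^2
Waste% = 100 - 76.0 = 24.0%


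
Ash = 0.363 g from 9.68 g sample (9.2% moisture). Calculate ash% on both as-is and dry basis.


As-is ash = 3.75%
Dry-basis ash = 4.13%

As-is ash% = 0.363 / 9.68 x 100 = 3.75%
Dry mass = 9.68 x (100 - 9.2) / 100 = 8.78944 g
Dry-basis ash% = 0.363 / 8.78944 x 100 = 4.13%


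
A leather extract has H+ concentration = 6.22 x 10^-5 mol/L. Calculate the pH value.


pH = 4.21


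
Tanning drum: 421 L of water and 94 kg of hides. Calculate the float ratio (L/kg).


4.5

Float ratio = water / hide weight
Ratio = 421 / 94 = 4.5


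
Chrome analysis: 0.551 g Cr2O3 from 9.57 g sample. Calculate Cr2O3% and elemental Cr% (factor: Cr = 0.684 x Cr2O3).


Cr2O3 = 5.76%
Cr = 3.94%

Cr2O3% = 0.551 / 9.57 x 100 = 5.76%
Cr% = 5.76 x 0.684 = 3.94%


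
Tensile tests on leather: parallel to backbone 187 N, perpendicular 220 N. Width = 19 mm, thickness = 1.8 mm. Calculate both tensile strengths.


Area = 19 x 1.8 = 34.2 mm^2
TS (parallel) = 187 / 34.2 = 5.47 N/mm^2
TS (perpendicular) = 220 / 34.2 = 6.43 N/mm^2


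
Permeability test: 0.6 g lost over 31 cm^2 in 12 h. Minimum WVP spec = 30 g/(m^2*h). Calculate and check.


WVP = 0.6 / (31 x 12) x 10000 = 16.13 g/(m^2*h)
Minimum: 30 g/(m^2*h)
Meets spec: No


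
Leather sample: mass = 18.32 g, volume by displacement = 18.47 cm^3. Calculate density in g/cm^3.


Density = mass / volume
Density = 18.32 / 18.47 = 0.992 g/cm^3


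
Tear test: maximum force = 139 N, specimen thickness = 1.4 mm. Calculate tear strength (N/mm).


Tear strength = force / thickness
Tear = 139 / 1.4 = 99.3 N/mm


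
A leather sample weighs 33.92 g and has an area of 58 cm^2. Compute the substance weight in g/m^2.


Substance weight = mass / area x 10000
SW = 33.92 / 58 x 10000
SW = 5848.3 g/m^2


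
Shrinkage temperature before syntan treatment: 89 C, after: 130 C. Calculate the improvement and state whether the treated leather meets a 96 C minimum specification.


Improvement = 130 - 89 = 41 C
Spec check: 130 C >= 96 C? Yes


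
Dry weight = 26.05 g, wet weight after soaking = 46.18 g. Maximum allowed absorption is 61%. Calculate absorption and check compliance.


WA = (46.18 - 26.05) / 26.05 x 100 = 77.3%
Maximum allowed: 61%
Compliant: No


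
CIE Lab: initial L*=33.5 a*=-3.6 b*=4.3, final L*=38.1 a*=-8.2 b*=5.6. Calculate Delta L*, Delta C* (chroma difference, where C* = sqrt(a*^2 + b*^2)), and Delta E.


Delta L* = 38.1 - 33.5 = 4.6
C1* = sqrt((-3.6)^2 + (4.3)^2) = 5.608
C2* = sqrt((-8.2)^2 + (5.6)^2) = 9.930
Delta C* = 9.930 - 5.608 = 4.32
Delta E = sqrt((4.6)^2 + (-4.6)^2 + (1.3)^2) = 6.63


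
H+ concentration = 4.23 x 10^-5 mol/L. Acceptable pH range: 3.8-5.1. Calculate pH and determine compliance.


pH = 4.37
Compliant: Yes


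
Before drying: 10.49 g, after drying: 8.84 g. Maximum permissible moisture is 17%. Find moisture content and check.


MC = (10.49 - 8.84) / 10.49 x 100 = 15.7%
Maximum: 17%
Acceptable: Yes


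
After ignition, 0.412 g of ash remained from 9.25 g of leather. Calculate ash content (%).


Ash% = 0.412 / 9.25 x 100
Ash% = 4.45%


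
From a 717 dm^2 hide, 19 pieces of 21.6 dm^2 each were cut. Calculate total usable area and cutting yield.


Usable area = 410.4 dm^2
Yield = 57.2%

Total usable = 19 x 21.6 = 410.4 dm^2
Yield = 410.4 / 717 x 100 = 57.2%


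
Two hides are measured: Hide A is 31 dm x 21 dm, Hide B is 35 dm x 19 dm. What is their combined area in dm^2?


Hide A area = 31 x 21 = 651 dm^2
Hide B area = 35 x 19 = 665 dm^2
Total = 651 + 665 = 1316 dm^2


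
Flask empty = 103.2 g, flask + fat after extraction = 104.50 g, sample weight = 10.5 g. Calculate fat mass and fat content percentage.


Fat mass = 104.50 - 103.2 = 1.30 g
Fat% = 1.30 / 10.5 x 100 = 12.4%


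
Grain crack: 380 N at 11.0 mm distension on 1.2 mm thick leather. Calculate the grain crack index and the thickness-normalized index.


Crack index = 380 / 11.0 = 34.5 N/mm
Normalized = 34.5 / 1.2 = 28.8 N/mm per mm


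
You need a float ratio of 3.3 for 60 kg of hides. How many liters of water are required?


Water = hide weight x target ratio
Water = 60 x 3.3 = 198.0 L


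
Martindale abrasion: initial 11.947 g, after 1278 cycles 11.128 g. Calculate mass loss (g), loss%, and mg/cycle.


Loss = 11.947 - 11.128 = 0.819 g
Loss% = 0.819 / 11.947 x 100 = 6.86%
Rate = 0.819 / 1278 x 1000 = 0.641 mg/cycle


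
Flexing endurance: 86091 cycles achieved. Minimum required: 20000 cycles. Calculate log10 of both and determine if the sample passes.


Achieved: log10 = 4.93
Required: log10 = 4.30
Passes: Yes

log10(86091) = 4.93
log10(20000) = 4.30
Passes: Yes


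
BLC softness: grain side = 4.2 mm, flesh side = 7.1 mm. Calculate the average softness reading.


5.65 mm


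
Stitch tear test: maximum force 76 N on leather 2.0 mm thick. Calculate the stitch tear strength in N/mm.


38.0 N/mm

Stitch tear strength = force / thickness
STS = 76 / 2.0 = 38.0 N/mm


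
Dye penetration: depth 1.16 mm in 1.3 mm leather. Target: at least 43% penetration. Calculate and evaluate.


Penetration = 89.2%
Meets target: Yes

Penetration = 1.16 / 1.3 x 100 = 89.2%
Target: 43%
Meets target: Yes


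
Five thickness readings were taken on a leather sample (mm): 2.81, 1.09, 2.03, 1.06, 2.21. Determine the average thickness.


Sum = 2.81 + 1.09 + 2.03 + 1.06 + 2.21 = 9.20
Average = 9.20 / 5 = 1.84 mm


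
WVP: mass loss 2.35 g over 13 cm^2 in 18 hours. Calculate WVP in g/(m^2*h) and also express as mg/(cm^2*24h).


WVP = 100.43 g/(m^2*h)
Daily rate = 241.03 mg/(cm^2*24h)

WVP = 2.35 / (13 x 18) x 10000 = 100.43 g/(m^2*h)
Mass loss in mg = 2.35 x 1000 = 2350 mg
Per cm^2 per 24h in mg: 2350 x 24 / (13 x 18) = 56400 / 234 = 241.03 mg/(cm^2*24h)


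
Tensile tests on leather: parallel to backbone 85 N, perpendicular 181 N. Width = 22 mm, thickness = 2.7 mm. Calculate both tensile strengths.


Parallel = 1.43 N/mm^2
Perpendicular = 3.05 N/mm^2

Area = 22 x 2.7 = 59.4 mm^2
TS (parallel) = 85 / 59.4 = 1.43 N/mm^2
TS (perpendicular) = 181 / 59.4 = 3.05 N/mm^2


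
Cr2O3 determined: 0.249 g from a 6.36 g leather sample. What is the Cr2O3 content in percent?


3.92%

Cr2O3% = 0.249 / 6.36 x 100
Cr2O3% = 3.92%


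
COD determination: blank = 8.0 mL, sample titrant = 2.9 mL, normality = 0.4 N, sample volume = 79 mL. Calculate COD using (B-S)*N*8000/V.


COD = (8.0 - 2.9) x 0.4 x 8000 / 79
COD = 5.1 x 0.4 x 8000 / 79
COD = 206.6 mg/L


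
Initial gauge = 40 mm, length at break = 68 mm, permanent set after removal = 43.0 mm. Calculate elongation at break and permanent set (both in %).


Elongation at break = 70.0%
Permanent set = 7.5%


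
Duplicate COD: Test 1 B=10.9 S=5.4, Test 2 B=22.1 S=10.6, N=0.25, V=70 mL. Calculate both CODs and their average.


COD1 = 157.1 mg/L
COD2 = 328.6 mg/L
Average = 242.9 mg/L


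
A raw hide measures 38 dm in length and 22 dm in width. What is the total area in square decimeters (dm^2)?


836 dm^2

Area = length x width
Area = 38 x 22 = 836 dm^2


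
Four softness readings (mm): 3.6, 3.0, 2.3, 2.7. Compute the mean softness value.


2.90 mm

Sum = 3.6 + 3.0 + 2.3 + 2.7
Mean = 11.6 / 4 = 2.90 mm


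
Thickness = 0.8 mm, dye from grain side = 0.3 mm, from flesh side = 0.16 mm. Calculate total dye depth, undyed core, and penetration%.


Total dyed = 0.3 + 0.16 = 0.46 mm
Undyed core = 0.8 - 0.46 = 0.34 mm
Penetration = 0.46 / 0.8 x 100 = 57.5%


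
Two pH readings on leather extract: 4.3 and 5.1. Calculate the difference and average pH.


Difference = 0.8
Average pH = 4.70


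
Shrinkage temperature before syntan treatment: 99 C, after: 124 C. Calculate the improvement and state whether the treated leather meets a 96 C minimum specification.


Improvement = 25 C
Meets 96 C spec: Yes

Improvement = 124 - 99 = 25 C
Spec check: 124 C >= 96 C? Yes


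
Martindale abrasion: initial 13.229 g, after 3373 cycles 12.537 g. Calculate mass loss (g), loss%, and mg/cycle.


Loss = 13.229 - 12.537 = 0.692 g
Loss% = 0.692 / 13.229 x 100 = 5.23%
Rate = 0.692 / 3373 x 1000 = 0.205 mg/cycle


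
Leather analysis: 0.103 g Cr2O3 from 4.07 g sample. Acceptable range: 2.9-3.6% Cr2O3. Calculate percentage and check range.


Cr2O3 = 2.53%
Within range: No


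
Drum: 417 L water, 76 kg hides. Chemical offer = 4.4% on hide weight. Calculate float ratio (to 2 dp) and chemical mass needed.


Float ratio = 5.49
Chemical needed = 3.344 kg


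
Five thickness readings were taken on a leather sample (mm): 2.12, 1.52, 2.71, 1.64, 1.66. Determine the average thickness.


1.93 mm

Sum = 2.12 + 1.52 + 2.71 + 1.64 + 1.66 = 9.65
Average = 9.65 / 5 = 1.93 mm


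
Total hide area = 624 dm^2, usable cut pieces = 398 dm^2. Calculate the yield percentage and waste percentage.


Yield = 398 / 624 x 100 = 63.8%
Waste = 624 - 398 = 226 dm^2
Waste% = 100 - 63.8 = 36.2%


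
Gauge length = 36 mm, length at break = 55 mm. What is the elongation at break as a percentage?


52.8%


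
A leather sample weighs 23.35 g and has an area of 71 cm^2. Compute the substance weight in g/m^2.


3288.7 g/m^2

Substance weight = mass / area x 10000
SW = 23.35 / 71 x 10000
SW = 3288.7 g/m^2


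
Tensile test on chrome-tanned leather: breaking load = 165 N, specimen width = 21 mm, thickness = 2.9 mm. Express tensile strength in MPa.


Cross-section = 21 x 2.9 = 60.9 mm^2
TS = 165 / 60.9 = 2.71 MPa
(1 N/mm^2 = 1 MPa)


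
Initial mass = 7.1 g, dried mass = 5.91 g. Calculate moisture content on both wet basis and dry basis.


Wet basis = 16.8%
Dry basis = 20.1%

Moisture lost = 7.1 - 5.91 = 1.19 g
Wet basis MC = 1.19 / 7.1 x 100 = 16.8%
Dry basis MC = 1.19 / 5.91 x 100 = 20.1%


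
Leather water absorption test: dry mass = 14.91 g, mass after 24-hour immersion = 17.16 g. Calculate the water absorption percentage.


Water absorbed = 17.16 - 14.91 = 2.25 g
WA% = 2.25 / 14.91 x 100 = 15.1%


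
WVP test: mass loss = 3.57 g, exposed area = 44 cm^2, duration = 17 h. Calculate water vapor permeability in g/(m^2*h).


WVP = mass_loss / (area x time) x 10000
WVP = 3.57 / (44 x 17) x 10000
WVP = 3.57 / 748 x 10000 = 47.73 g/(m^2*h)


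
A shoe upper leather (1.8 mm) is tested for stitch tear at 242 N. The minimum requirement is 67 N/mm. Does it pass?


STS = 134.4 N/mm
Passes: Yes


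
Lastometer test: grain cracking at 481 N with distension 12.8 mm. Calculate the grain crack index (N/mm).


37.6 N/mm

Grain crack index = force / distension
Index = 481 / 12.8 = 37.6 N/mm


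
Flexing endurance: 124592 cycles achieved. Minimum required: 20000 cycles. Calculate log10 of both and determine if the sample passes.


Achieved: log10 = 5.10
Required: log10 = 4.30
Passes: Yes


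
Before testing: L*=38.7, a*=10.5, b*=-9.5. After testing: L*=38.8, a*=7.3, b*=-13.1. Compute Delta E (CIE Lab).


dL = 38.8 - 38.7 = 0.1
da = 7.3 - 10.5 = -3.2
db = -13.1 - (-9.5) = -3.6
dE = sqrt((0.1)^2 + (-3.2)^2 + (-3.6)^2) = 4.82


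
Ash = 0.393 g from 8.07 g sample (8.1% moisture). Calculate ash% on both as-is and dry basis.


As-is ash% = 0.393 / 8.07 x 100 = 4.87%
Dry mass = 8.07 x (100 - 8.1) / 100 = 7.41633 g
Dry-basis ash% = 0.393 / 7.41633 x 100 = 5.30%


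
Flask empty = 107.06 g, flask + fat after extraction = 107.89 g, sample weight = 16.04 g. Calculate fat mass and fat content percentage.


Fat mass = 107.89 - 107.06 = 0.83 g
Fat% = 0.83 / 16.04 x 100 = 5.2%


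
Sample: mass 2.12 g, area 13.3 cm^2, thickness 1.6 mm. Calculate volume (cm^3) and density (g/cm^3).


Volume = 2.128 cm^3
Density = 0.996 g/cm^3


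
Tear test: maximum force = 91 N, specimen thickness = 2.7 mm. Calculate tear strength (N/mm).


Tear strength = force / thickness
Tear = 91 / 2.7 = 33.7 N/mm


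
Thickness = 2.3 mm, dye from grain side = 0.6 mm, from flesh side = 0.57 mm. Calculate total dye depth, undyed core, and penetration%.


Total dyed = 1.17 mm
Undyed core = 1.13 mm
Penetration = 50.9%


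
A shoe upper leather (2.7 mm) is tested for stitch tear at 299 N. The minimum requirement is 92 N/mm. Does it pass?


STS = 299 / 2.7 = 110.7 N/mm
Minimum required: 92 N/mm
Passes: Yes


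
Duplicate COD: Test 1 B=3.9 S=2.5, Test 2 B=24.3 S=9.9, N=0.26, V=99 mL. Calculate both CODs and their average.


COD1 = (3.9 - 2.5) x 0.26 x 8000 / 99 = 29.4 mg/L
COD2 = (24.3 - 9.9) x 0.26 x 8000 / 99 = 302.5 mg/L
Average = (29.4 + 302.5) / 2 = 166.0 mg/L


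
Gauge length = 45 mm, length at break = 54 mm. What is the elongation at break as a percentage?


20.0%


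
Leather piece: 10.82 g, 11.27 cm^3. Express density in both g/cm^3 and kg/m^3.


Density = 10.82 / 11.27 = 0.960 g/cm^3
Convert: 0.960 x 1000 = 960 kg/m^3


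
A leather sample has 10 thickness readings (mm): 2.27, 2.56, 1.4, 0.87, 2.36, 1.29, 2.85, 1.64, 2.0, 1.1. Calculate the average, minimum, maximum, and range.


Average = 1.83 mm
Min = 0.87 mm
Max = 2.85 mm
Range = 1.98 mm

Sum = 18.34
Average = 18.34 / 10 = 1.83 mm
Minimum = 0.87 mm
Maximum = 2.85 mm
Range = 2.85 - 0.87 = 1.98 mm


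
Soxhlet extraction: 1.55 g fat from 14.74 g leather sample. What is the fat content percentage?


10.5%


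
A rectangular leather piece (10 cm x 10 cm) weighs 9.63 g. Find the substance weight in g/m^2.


963.0 g/m^2

Area = 10 x 10 = 100 cm^2
SW = 9.63 / 100 x 10000 = 963.0 g/m^2


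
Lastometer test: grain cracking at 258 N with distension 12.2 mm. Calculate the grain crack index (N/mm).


21.1 N/mm

Grain crack index = force / distension
Index = 258 / 12.2 = 21.1 N/mm


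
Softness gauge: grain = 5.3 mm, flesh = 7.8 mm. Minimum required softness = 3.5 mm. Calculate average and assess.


Average softness = 6.55 mm
Meets requirement: Yes


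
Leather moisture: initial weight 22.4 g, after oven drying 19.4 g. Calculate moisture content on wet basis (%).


Moisture = 22.4 - 19.4 = 3.00 g
MC = 3.00 / 22.4 x 100 = 13.4%


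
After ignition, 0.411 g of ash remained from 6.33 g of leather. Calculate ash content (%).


Ash% = 0.411 / 6.33 x 100
Ash% = 6.49%


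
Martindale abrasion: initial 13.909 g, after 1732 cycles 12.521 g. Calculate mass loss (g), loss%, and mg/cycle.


Mass loss = 1.388 g
Loss = 9.98%
Rate = 0.801 mg/cycle

Loss = 13.909 - 12.521 = 1.388 g
Loss% = 1.388 / 13.909 x 100 = 9.98%
Rate = 1.388 / 1732 x 1000 = 0.801 mg/cycle


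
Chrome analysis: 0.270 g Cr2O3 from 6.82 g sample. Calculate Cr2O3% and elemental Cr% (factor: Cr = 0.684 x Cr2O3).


Cr2O3% = 0.270 / 6.82 x 100 = 3.96%
Cr% = 3.96 x 0.684 = 2.71%


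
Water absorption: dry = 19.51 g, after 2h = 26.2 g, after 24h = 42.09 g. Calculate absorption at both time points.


WA (2h) = (26.2 - 19.51) / 19.51 x 100 = 34.3%
WA (24h) = (42.09 - 19.51) / 19.51 x 100 = 115.7%


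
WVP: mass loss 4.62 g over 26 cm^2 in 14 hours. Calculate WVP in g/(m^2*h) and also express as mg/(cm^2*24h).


WVP = 126.92 g/(m^2*h)
Daily rate = 304.62 mg/(cm^2*24h)

WVP = 4.62 / (26 x 14) x 10000 = 126.92 g/(m^2*h)
Mass loss in mg = 4.62 x 1000 = 4620 mg
Per cm^2 per 24h in mg: 4620 x 24 / (26 x 14) = 110880 / 364 = 304.62 mg/(cm^2*24h)


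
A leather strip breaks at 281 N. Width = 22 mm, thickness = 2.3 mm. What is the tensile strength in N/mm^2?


Cross-sectional area = 22 x 2.3 = 50.6 mm^2
Tensile strength = 281 / 50.6 = 5.55 N/mm^2


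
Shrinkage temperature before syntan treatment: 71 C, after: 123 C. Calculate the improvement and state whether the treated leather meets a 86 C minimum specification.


Improvement = 52 C
Meets 86 C spec: Yes

Improvement = 123 - 71 = 52 C
Spec check: 123 C >= 86 C? Yes


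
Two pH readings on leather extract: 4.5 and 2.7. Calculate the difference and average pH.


Difference = |4.5 - 2.7| = 1.8
Average = (4.5 + 2.7) / 2 = 3.60


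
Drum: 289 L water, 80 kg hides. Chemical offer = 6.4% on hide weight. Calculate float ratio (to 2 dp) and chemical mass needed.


Float ratio = 3.61
Chemical needed = 5.12 kg

Float ratio = 289 / 80 = 3.61
Chemical = 80 x 6.4 / 100 = 5.12 kg


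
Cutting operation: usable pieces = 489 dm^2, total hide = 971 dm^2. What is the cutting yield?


Yield = usable / total x 100
Yield = 489 / 971 x 100 = 50.4%


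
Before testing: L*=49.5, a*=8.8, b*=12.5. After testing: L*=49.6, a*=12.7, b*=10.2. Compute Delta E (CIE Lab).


dL = 49.6 - 49.5 = 0.1
da = 12.7 - 8.8 = 3.9
db = 10.2 - 12.5 = -2.3
dE = sqrt((0.1)^2 + (3.9)^2 + (-2.3)^2) = 4.53


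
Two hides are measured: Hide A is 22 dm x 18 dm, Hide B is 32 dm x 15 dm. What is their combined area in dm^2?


876 dm^2

Hide A area = 22 x 18 = 396 dm^2
Hide B area = 32 x 15 = 480 dm^2
Total = 396 + 480 = 876 dm^2


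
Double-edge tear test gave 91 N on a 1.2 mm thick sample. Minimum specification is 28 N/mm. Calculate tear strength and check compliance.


Tear strength = 91 / 1.2 = 75.8 N/mm
Required minimum = 28 N/mm
Compliant: Yes


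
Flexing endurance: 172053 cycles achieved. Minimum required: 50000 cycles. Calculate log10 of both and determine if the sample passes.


log10(172053) = 5.24
log10(50000) = 4.70
Passes: Yes


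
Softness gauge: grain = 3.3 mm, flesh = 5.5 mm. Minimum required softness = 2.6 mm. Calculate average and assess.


Average = (3.3 + 5.5) / 2 = 4.40 mm
Minimum = 2.6 mm
Meets requirement: Yes


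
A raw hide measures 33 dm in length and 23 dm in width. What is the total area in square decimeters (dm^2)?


759 dm^2


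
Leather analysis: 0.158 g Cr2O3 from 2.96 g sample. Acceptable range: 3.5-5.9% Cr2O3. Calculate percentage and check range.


Cr2O3% = 0.158 / 2.96 x 100 = 5.34%
Acceptable range: 3.5 to 5.9%
Within range: Yes


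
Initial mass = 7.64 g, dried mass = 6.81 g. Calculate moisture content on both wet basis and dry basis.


Wet basis = 10.9%
Dry basis = 12.2%


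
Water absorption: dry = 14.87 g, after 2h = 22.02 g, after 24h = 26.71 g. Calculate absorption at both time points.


WA (2h) = (22.02 - 14.87) / 14.87 x 100 = 48.1%
WA (24h) = (26.71 - 14.87) / 14.87 x 100 = 79.6%


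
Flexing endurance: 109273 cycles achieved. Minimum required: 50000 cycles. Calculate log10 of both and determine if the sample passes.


Achieved: log10 = 5.04
Required: log10 = 4.70
Passes: Yes


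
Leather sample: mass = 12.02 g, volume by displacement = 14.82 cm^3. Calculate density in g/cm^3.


0.811 g/cm^3


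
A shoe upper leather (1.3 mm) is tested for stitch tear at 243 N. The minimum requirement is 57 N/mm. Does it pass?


STS = 243 / 1.3 = 186.9 N/mm
Minimum required: 57 N/mm
Passes: Yes


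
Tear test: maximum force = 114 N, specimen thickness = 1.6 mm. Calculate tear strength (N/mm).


Tear strength = force / thickness
Tear = 114 / 1.6 = 71.3 N/mm


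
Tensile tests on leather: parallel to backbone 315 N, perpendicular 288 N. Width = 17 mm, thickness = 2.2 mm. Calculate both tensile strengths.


Area = 17 x 2.2 = 37.4 mm^2
TS (parallel) = 315 / 37.4 = 8.42 N/mm^2
TS (perpendicular) = 288 / 37.4 = 7.70 N/mm^2


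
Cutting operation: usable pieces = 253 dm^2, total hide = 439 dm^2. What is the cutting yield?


Yield = usable / total x 100
Yield = 253 / 439 x 100 = 57.6%


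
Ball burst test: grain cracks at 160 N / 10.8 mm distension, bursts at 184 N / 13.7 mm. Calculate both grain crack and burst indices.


Crack index = 14.8 N/mm
Burst index = 13.4 N/mm

Crack index = 160 / 10.8 = 14.8 N/mm
Burst index = 184 / 13.7 = 13.4 N/mm


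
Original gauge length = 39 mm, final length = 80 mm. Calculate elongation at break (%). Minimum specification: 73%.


Elongation = 105.1%
Meets spec: Yes

Extension = 80 - 39 = 41 mm
Elongation = 41 / 39 x 100 = 105.1%
Minimum required: 73%
Meets specification: Yes


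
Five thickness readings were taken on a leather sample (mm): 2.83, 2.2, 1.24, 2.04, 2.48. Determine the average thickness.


Sum = 2.83 + 2.2 + 1.24 + 2.04 + 2.48 = 10.79
Average = 10.79 / 5 = 2.16 mm


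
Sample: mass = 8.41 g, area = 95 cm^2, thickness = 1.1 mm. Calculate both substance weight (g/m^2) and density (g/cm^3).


Substance weight = 885.3 g/m^2
Density = 0.805 g/cm^3


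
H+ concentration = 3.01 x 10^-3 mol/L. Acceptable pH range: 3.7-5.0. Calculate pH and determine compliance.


pH = 2.52
Compliant: No


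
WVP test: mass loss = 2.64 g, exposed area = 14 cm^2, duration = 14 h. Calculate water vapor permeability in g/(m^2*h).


134.69 g/(m^2*h)


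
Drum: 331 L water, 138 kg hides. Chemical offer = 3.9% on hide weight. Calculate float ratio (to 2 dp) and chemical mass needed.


Float ratio = 331 / 138 = 2.40
Chemical = 138 x 3.9 / 100 = 5.382 kg


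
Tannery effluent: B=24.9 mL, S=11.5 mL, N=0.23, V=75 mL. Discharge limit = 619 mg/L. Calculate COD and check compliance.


COD = 328.7 mg/L
Compliant: Yes

COD = (24.9 - 11.5) x 0.23 x 8000 / 75 = 328.7 mg/L
Limit: 619 mg/L
Compliant: Yes


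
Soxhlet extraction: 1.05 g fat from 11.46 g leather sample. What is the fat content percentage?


Fat content = 1.05 / 11.46 x 100
Fat = 9.2%


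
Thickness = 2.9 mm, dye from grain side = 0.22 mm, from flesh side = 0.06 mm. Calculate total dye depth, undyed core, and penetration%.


Total dyed = 0.28 mm
Undyed core = 2.62 mm
Penetration = 9.7%

Total dyed = 0.22 + 0.06 = 0.28 mm
Undyed core = 2.9 - 0.28 = 2.62 mm
Penetration = 0.28 / 2.9 x 100 = 9.7%


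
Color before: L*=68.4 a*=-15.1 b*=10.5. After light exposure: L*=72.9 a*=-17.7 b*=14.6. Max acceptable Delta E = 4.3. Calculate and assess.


Delta E = 6.62
Passes: No


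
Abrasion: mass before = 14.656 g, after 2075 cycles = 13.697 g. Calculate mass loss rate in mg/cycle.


0.462 mg/cycle


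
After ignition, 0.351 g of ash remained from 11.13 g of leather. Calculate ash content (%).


Ash% = 0.351 / 11.13 x 100
Ash% = 3.15%


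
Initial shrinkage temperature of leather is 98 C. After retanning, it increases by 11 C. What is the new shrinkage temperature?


109 C

New Ts = 98 + 11 = 109 C


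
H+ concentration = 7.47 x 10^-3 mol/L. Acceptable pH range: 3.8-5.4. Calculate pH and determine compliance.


pH = -log10(7.47 x 10^-3) = 2.13
Range: 3.8 to 5.4
Compliant: No


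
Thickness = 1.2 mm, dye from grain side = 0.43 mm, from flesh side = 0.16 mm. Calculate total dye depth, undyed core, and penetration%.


Total dyed = 0.43 + 0.16 = 0.59 mm
Undyed core = 1.2 - 0.59 = 0.61 mm
Penetration = 0.59 / 1.2 x 100 = 49.2%


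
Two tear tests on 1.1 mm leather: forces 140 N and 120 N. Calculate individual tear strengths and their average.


Tear 1 = 140 / 1.1 = 127.3 N/mm
Tear 2 = 120 / 1.1 = 109.1 N/mm
Average = (127.3 + 109.1) / 2 = 118.2 N/mm


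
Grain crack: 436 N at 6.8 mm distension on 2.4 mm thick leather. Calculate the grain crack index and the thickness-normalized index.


Crack index = 436 / 6.8 = 64.1 N/mm
Normalized = 64.1 / 2.4 = 26.7 N/mm per mm


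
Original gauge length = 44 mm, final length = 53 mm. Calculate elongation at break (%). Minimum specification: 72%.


Extension = 53 - 44 = 9 mm
Elongation = 9 / 44 x 100 = 20.5%
Minimum required: 72%
Meets specification: No


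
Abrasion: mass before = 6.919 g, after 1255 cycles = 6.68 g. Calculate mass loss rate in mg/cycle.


Mass loss = 6.919 - 6.68 = 0.239 g
Rate = 0.239 / 1255 x 1000 = 0.190 mg/cycle


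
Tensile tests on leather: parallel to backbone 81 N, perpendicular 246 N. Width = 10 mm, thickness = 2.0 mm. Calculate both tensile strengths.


Parallel = 4.05 N/mm^2
Perpendicular = 12.30 N/mm^2

Area = 10 x 2.0 = 20.0 mm^2
TS (parallel) = 81 / 20.0 = 4.05 N/mm^2
TS (perpendicular) = 246 / 20.0 = 12.30 N/mm^2


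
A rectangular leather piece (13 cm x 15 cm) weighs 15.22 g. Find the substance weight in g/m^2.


780.5 g/m^2


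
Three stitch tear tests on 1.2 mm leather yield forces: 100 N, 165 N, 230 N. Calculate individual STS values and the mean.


STS1 = 83.3 N/mm
STS2 = 137.5 N/mm
STS3 = 191.7 N/mm
Mean = 137.5 N/mm

STS1 = 100 / 1.2 = 83.3 N/mm
STS2 = 165 / 1.2 = 137.5 N/mm
STS3 = 230 / 1.2 = 191.7 N/mm
Mean = (83.3 + 137.5 + 191.7) / 3 = 137.5 N/mm


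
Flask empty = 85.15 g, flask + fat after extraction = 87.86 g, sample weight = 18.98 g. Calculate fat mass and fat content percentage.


Fat mass = 2.71 g
Fat content = 14.3%

Fat mass = 87.86 - 85.15 = 2.71 g
Fat% = 2.71 / 18.98 x 100 = 14.3%


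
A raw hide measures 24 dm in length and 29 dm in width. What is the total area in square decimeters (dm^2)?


Area = length x width
Area = 24 x 29 = 696 dm^2


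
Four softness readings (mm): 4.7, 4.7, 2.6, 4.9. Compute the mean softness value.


4.23 mm

Sum = 4.7 + 4.7 + 2.6 + 4.9
Mean = 16.9 / 4 = 4.23 mm


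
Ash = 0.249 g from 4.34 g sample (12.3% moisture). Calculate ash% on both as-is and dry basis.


As-is ash% = 0.249 / 4.34 x 100 = 5.74%
Dry mass = 4.34 x (100 - 12.3) / 100 = 3.80618 g
Dry-basis ash% = 0.249 / 3.80618 x 100 = 6.54%


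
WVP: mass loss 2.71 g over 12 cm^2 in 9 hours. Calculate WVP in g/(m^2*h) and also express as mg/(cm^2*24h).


WVP = 2.71 / (12 x 9) x 10000 = 250.93 g/(m^2*h)
Mass loss in mg = 2.71 x 1000 = 2710 mg
Per cm^2 per 24h in mg: 2710 x 24 / (12 x 9) = 65040 / 108 = 602.22 mg/(cm^2*24h)


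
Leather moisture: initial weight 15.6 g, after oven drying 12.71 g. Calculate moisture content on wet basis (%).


Moisture = 15.6 - 12.71 = 2.89 g
MC = 2.89 / 15.6 x 100 = 18.5%


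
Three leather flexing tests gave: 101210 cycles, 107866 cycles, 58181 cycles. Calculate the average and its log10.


Average = 89086 cycles
log10 = 4.95


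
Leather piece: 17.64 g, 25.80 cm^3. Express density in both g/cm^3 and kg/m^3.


0.684 g/cm^3
684 kg/m^3


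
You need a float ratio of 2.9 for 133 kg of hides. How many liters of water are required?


385.7 L


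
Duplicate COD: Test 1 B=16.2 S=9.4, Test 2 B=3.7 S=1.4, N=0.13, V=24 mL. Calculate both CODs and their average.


COD1 = (16.2 - 9.4) x 0.13 x 8000 / 24 = 294.7 mg/L
COD2 = (3.7 - 1.4) x 0.13 x 8000 / 24 = 99.7 mg/L
Average = (294.7 + 99.7) / 2 = 197.2 mg/L


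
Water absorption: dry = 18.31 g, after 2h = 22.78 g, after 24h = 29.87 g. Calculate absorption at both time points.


2h absorption = 24.4%
24h absorption = 63.1%


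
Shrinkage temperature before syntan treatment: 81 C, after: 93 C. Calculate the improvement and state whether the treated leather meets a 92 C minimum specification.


Improvement = 93 - 81 = 12 C
Spec check: 93 C >= 92 C? Yes


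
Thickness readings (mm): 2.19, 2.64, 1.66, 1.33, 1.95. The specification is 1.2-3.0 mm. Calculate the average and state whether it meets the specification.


Sum = 9.77
Average = 9.77 / 5 = 1.95 mm
Specification range: 1.2 to 3.0 mm
Within spec: Yes


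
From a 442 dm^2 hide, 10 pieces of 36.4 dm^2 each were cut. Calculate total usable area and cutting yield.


Total usable = 10 x 36.4 = 364.0 dm^2
Yield = 364.0 / 442 x 100 = 82.4%


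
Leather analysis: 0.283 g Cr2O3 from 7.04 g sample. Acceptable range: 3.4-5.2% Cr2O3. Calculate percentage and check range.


Cr2O3 = 4.02%
Within range: Yes

Cr2O3% = 0.283 / 7.04 x 100 = 4.02%
Acceptable range: 3.4 to 5.2%
Within range: Yes


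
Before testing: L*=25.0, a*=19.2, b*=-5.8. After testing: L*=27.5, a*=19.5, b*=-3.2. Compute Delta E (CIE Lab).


dL = 27.5 - 25.0 = 2.5
da = 19.5 - 19.2 = 0.3
db = -3.2 - (-5.8) = 2.6
dE = sqrt((2.5)^2 + (0.3)^2 + (2.6)^2) = 3.62


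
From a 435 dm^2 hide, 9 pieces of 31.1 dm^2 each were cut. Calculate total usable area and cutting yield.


Total usable = 9 x 31.1 = 279.9 dm^2
Yield = 279.9 / 435 x 100 = 64.3%


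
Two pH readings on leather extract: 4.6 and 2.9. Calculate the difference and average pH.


Difference = |4.6 - 2.9| = 1.7
Average = (4.6 + 2.9) / 2 = 3.75


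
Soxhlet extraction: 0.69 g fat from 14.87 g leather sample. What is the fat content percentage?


4.6%

Fat content = 0.69 / 14.87 x 100
Fat = 4.6%


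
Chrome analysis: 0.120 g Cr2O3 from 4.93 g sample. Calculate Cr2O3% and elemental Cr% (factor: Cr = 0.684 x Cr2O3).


Cr2O3 = 2.43%
Cr = 1.66%

Cr2O3% = 0.120 / 4.93 x 100 = 2.43%
Cr% = 2.43 x 0.684 = 1.66%


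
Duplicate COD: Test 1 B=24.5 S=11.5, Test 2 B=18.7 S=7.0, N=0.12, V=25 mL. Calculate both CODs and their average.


COD1 = 499.2 mg/L
COD2 = 449.3 mg/L
Average = 474.3 mg/L

COD1 = (24.5 - 11.5) x 0.12 x 8000 / 25 = 499.2 mg/L
COD2 = (18.7 - 7.0) x 0.12 x 8000 / 25 = 449.3 mg/L
Average = (499.2 + 449.3) / 2 = 474.3 mg/L


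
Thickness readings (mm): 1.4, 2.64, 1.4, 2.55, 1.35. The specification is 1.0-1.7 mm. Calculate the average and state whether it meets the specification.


Average = 1.87 mm
Within specification: No

Sum = 9.34
Average = 9.34 / 5 = 1.87 mm
Specification range: 1.0 to 1.7 mm
Within spec: No


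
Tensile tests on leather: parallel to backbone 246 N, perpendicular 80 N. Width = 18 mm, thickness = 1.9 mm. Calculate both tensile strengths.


Area = 18 x 1.9 = 34.2 mm^2
TS (parallel) = 246 / 34.2 = 7.19 N/mm^2
TS (perpendicular) = 80 / 34.2 = 2.34 N/mm^2


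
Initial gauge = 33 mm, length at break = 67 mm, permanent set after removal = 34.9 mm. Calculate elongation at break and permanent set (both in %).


Elongation at break = (67 - 33) / 33 x 100 = 103.0%
Permanent set = (34.9 - 33) / 33 x 100 = 5.8%


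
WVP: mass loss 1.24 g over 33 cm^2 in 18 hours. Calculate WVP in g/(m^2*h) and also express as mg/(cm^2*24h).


WVP = 20.88 g/(m^2*h)
Daily rate = 50.10 mg/(cm^2*24h)


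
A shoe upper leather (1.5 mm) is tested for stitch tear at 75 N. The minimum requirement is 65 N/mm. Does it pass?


STS = 50.0 N/mm
Passes: No

STS = 75 / 1.5 = 50.0 N/mm
Minimum required: 65 N/mm
Passes: No


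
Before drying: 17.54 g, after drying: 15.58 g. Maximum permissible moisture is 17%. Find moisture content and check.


Moisture content = 11.2%
Acceptable: Yes


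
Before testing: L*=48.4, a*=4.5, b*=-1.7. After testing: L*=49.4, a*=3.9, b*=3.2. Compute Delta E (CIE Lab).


dL = 49.4 - 48.4 = 1.0
da = 3.9 - 4.5 = -0.6
db = 3.2 - (-1.7) = 4.9
dE = sqrt((1.0)^2 + (-0.6)^2 + (4.9)^2) = 5.04


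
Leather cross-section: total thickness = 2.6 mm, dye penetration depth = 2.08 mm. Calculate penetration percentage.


80.0%

Penetration% = 2.08 / 2.6 x 100
Penetration = 80.0%


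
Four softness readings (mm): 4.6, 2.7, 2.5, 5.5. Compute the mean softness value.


3.83 mm

Sum = 4.6 + 2.7 + 2.5 + 5.5
Mean = 15.3 / 4 = 3.83 mm


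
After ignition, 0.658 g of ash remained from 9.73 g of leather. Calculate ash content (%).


6.76%

Ash% = 0.658 / 9.73 x 100
Ash% = 6.76%


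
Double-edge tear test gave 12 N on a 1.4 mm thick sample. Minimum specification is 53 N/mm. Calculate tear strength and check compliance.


Tear strength = 8.6 N/mm
Compliant: No


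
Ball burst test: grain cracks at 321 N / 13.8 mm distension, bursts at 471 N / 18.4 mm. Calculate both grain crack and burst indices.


Crack index = 321 / 13.8 = 23.3 N/mm
Burst index = 471 / 18.4 = 25.6 N/mm


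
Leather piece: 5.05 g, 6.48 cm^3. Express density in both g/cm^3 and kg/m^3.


Density = 5.05 / 6.48 = 0.779 g/cm^3
Convert: 0.779 x 1000 = 779 kg/m^3


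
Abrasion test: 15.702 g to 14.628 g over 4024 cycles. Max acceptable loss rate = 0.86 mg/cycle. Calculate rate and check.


Loss = 15.702 - 14.628 = 1.074 g
Rate = 1.074 g / 4024 cycles x 1000 = 0.267 mg/cycle
Max = 0.86 mg/cycle
Passes: Yes


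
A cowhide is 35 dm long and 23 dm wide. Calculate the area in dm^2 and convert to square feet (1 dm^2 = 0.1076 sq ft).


Area = 35 x 23 = 805 dm^2
Conversion: 805 x 0.1076 = 86.62 sq ft


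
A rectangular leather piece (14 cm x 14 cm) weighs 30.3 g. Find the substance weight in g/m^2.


1545.9 g/m^2


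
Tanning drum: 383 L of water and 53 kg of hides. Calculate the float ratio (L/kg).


Float ratio = water / hide weight
Ratio = 383 / 53 = 7.2


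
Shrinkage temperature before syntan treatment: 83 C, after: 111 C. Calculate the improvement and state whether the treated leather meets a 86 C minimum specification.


Improvement = 111 - 83 = 28 C
Spec check: 111 C >= 86 C? Yes


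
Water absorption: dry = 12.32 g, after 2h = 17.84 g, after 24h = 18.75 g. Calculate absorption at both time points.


2h absorption = 44.8%
24h absorption = 52.2%


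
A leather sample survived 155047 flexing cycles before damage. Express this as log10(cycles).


log10(155047) = 5.19


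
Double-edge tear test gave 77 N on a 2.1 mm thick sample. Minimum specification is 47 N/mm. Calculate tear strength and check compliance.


Tear strength = 77 / 2.1 = 36.7 N/mm
Required minimum = 47 N/mm
Compliant: No


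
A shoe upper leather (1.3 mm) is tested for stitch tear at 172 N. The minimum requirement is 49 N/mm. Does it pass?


STS = 132.3 N/mm
Passes: Yes

STS = 172 / 1.3 = 132.3 N/mm
Minimum required: 49 N/mm
Passes: Yes


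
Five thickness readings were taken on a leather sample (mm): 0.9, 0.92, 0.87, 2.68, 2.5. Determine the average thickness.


Sum = 0.9 + 0.92 + 0.87 + 2.68 + 2.5 = 7.87
Average = 7.87 / 5 = 1.57 mm


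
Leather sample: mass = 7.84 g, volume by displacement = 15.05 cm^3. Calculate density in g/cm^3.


Density = mass / volume
Density = 7.84 / 15.05 = 0.521 g/cm^3


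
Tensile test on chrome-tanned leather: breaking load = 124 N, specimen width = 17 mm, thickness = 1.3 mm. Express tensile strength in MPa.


5.61 MPa


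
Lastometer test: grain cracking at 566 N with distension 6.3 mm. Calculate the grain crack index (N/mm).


89.8 N/mm

Grain crack index = force / distension
Index = 566 / 6.3 = 89.8 N/mm


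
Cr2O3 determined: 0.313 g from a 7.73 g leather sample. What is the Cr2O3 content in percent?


Cr2O3% = 0.313 / 7.73 x 100
Cr2O3% = 4.05%


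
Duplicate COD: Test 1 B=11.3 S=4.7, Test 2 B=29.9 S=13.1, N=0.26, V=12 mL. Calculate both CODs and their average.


COD1 = (11.3 - 4.7) x 0.26 x 8000 / 12 = 1144.0 mg/L
COD2 = (29.9 - 13.1) x 0.26 x 8000 / 12 = 2912.0 mg/L
Average = (1144.0 + 2912.0) / 2 = 2028.0 mg/L


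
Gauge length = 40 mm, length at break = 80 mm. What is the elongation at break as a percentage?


Extension = 80 - 40 = 40 mm
Elongation = 40 / 40 x 100 = 100.0%


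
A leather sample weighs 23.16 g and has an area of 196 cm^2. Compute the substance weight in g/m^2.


1181.6 g/m^2


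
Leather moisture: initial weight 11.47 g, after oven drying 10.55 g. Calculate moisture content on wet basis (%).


Moisture = 11.47 - 10.55 = 0.92 g
MC = 0.92 / 11.47 x 100 = 8.0%


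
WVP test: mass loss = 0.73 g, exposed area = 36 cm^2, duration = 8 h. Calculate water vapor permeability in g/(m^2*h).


WVP = mass_loss / (area x time) x 10000
WVP = 0.73 / (36 x 8) x 10000
WVP = 0.73 / 288 x 10000 = 25.35 g/(m^2*h)


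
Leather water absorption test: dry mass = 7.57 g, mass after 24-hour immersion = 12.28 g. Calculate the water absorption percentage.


62.2%

Water absorbed = 12.28 - 7.57 = 4.71 g
WA% = 4.71 / 7.57 x 100 = 62.2%


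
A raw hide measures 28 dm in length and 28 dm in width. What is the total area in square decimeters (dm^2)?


Area = length x width
Area = 28 x 28 = 784 dm^2


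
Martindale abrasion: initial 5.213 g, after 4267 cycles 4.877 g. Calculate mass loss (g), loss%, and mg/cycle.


Loss = 5.213 - 4.877 = 0.336 g
Loss% = 0.336 / 5.213 x 100 = 6.45%
Rate = 0.336 / 4267 x 1000 = 0.079 mg/cycle


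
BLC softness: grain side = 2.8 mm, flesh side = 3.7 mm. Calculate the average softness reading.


Average = (2.8 + 3.7) / 2
Average = 3.25 mm


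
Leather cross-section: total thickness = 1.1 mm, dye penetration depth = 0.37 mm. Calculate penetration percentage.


Penetration% = 0.37 / 1.1 x 100
Penetration = 33.6%


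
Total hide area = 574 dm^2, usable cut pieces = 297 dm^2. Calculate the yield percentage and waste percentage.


Yield = 51.7%
Waste = 48.3%


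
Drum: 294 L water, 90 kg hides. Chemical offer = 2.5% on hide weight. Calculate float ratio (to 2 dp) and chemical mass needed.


Float ratio = 3.27
Chemical needed = 2.25 kg

Float ratio = 294 / 90 = 3.27
Chemical = 90 x 2.5 / 100 = 2.25 kg


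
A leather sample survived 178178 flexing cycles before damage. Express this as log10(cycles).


log10(178178) = 5.25


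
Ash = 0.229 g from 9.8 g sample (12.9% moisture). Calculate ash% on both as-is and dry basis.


As-is ash% = 0.229 / 9.8 x 100 = 2.34%
Dry mass = 9.8 x (100 - 12.9) / 100 = 8.5358 g
Dry-basis ash% = 0.229 / 8.5358 x 100 = 2.68%


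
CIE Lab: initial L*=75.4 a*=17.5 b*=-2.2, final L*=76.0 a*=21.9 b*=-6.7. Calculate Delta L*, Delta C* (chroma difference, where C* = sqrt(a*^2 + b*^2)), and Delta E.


Delta L* = 76.0 - 75.4 = 0.6
C1* = sqrt((17.5)^2 + (-2.2)^2) = 17.638
C2* = sqrt((21.9)^2 + (-6.7)^2) = 22.902
Delta C* = 22.902 - 17.638 = 5.26
Delta E = sqrt((0.6)^2 + (4.4)^2 + (-4.5)^2) = 6.32
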